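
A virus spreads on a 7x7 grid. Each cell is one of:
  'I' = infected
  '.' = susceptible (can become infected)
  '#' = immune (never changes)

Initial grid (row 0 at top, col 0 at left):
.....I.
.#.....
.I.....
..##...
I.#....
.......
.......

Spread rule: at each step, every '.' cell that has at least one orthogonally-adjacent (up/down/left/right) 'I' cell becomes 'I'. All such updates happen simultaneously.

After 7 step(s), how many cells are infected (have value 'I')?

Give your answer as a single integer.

Answer: 45

Derivation:
Step 0 (initial): 3 infected
Step 1: +9 new -> 12 infected
Step 2: +9 new -> 21 infected
Step 3: +8 new -> 29 infected
Step 4: +6 new -> 35 infected
Step 5: +6 new -> 41 infected
Step 6: +3 new -> 44 infected
Step 7: +1 new -> 45 infected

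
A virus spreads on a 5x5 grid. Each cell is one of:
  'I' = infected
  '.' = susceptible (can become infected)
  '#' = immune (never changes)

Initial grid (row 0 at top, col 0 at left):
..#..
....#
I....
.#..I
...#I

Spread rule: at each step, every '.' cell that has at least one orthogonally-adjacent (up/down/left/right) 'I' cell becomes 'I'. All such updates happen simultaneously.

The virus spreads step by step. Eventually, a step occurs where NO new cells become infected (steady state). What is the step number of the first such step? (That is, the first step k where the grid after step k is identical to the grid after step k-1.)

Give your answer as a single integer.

Answer: 6

Derivation:
Step 0 (initial): 3 infected
Step 1: +5 new -> 8 infected
Step 2: +6 new -> 14 infected
Step 3: +5 new -> 19 infected
Step 4: +1 new -> 20 infected
Step 5: +1 new -> 21 infected
Step 6: +0 new -> 21 infected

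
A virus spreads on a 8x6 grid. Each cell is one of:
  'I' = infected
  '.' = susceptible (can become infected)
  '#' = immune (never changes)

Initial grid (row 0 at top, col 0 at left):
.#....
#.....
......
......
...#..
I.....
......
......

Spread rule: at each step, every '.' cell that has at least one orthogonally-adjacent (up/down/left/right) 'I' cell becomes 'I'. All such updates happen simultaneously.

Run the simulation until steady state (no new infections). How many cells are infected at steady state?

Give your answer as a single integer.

Answer: 44

Derivation:
Step 0 (initial): 1 infected
Step 1: +3 new -> 4 infected
Step 2: +5 new -> 9 infected
Step 3: +6 new -> 15 infected
Step 4: +5 new -> 20 infected
Step 5: +7 new -> 27 infected
Step 6: +6 new -> 33 infected
Step 7: +5 new -> 38 infected
Step 8: +3 new -> 41 infected
Step 9: +2 new -> 43 infected
Step 10: +1 new -> 44 infected
Step 11: +0 new -> 44 infected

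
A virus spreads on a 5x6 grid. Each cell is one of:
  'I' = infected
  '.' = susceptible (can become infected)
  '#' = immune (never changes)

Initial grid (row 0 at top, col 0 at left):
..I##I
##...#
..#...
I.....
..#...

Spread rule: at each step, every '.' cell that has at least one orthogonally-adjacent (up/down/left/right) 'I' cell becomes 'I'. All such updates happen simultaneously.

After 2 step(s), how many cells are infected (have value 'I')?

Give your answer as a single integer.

Step 0 (initial): 3 infected
Step 1: +5 new -> 8 infected
Step 2: +5 new -> 13 infected

Answer: 13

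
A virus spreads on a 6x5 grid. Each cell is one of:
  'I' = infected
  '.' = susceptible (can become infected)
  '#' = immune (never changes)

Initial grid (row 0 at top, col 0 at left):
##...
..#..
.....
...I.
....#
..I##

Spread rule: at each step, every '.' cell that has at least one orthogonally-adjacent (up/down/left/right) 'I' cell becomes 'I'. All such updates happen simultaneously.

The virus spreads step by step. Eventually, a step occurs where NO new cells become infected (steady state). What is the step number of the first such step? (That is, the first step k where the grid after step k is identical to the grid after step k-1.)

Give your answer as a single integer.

Step 0 (initial): 2 infected
Step 1: +6 new -> 8 infected
Step 2: +6 new -> 14 infected
Step 3: +5 new -> 19 infected
Step 4: +4 new -> 23 infected
Step 5: +1 new -> 24 infected
Step 6: +0 new -> 24 infected

Answer: 6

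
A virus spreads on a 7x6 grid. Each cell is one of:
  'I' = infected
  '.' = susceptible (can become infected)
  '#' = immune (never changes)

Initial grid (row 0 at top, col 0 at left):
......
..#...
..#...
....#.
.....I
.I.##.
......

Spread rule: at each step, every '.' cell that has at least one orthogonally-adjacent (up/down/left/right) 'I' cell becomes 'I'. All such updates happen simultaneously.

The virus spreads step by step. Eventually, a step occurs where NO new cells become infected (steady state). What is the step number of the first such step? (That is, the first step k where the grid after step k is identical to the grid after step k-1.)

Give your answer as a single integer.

Answer: 7

Derivation:
Step 0 (initial): 2 infected
Step 1: +7 new -> 9 infected
Step 2: +8 new -> 17 infected
Step 3: +8 new -> 25 infected
Step 4: +5 new -> 30 infected
Step 5: +4 new -> 34 infected
Step 6: +3 new -> 37 infected
Step 7: +0 new -> 37 infected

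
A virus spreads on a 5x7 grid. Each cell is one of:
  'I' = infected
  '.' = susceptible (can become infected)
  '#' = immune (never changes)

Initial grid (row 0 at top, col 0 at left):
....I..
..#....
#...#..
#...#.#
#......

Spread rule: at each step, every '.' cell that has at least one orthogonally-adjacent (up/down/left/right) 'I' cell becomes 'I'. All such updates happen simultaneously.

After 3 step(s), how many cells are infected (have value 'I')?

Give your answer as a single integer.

Step 0 (initial): 1 infected
Step 1: +3 new -> 4 infected
Step 2: +4 new -> 8 infected
Step 3: +4 new -> 12 infected

Answer: 12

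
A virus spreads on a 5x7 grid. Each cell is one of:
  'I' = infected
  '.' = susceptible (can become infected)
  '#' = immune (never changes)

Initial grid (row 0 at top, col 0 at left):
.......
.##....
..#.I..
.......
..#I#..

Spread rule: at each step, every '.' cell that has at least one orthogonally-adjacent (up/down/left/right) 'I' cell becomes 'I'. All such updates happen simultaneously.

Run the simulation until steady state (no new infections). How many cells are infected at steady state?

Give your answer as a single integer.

Answer: 30

Derivation:
Step 0 (initial): 2 infected
Step 1: +5 new -> 7 infected
Step 2: +6 new -> 13 infected
Step 3: +6 new -> 19 infected
Step 4: +6 new -> 25 infected
Step 5: +3 new -> 28 infected
Step 6: +2 new -> 30 infected
Step 7: +0 new -> 30 infected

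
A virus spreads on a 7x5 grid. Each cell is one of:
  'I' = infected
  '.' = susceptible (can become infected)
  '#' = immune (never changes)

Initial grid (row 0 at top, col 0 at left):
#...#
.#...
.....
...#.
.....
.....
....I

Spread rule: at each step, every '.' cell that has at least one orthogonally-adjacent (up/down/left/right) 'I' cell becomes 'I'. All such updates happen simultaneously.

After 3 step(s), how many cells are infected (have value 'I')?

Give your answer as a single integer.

Step 0 (initial): 1 infected
Step 1: +2 new -> 3 infected
Step 2: +3 new -> 6 infected
Step 3: +4 new -> 10 infected

Answer: 10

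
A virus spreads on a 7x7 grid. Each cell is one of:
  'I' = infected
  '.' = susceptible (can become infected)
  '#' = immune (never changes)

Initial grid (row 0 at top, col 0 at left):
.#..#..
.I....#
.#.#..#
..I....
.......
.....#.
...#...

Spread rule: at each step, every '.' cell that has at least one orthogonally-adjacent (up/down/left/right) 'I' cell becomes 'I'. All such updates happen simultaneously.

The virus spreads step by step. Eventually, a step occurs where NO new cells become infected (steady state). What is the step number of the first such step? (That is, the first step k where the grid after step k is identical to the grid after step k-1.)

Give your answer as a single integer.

Answer: 8

Derivation:
Step 0 (initial): 2 infected
Step 1: +6 new -> 8 infected
Step 2: +9 new -> 17 infected
Step 3: +9 new -> 26 infected
Step 4: +7 new -> 33 infected
Step 5: +4 new -> 37 infected
Step 6: +3 new -> 40 infected
Step 7: +1 new -> 41 infected
Step 8: +0 new -> 41 infected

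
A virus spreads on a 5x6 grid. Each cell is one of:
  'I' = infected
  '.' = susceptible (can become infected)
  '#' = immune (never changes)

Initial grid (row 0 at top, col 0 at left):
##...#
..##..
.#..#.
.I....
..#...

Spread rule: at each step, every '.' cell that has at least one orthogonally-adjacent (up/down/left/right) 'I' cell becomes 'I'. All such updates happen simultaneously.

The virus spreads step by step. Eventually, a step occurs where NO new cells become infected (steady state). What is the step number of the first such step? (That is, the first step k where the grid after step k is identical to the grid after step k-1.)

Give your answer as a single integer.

Step 0 (initial): 1 infected
Step 1: +3 new -> 4 infected
Step 2: +4 new -> 8 infected
Step 3: +4 new -> 12 infected
Step 4: +3 new -> 15 infected
Step 5: +2 new -> 17 infected
Step 6: +1 new -> 18 infected
Step 7: +1 new -> 19 infected
Step 8: +1 new -> 20 infected
Step 9: +1 new -> 21 infected
Step 10: +1 new -> 22 infected
Step 11: +0 new -> 22 infected

Answer: 11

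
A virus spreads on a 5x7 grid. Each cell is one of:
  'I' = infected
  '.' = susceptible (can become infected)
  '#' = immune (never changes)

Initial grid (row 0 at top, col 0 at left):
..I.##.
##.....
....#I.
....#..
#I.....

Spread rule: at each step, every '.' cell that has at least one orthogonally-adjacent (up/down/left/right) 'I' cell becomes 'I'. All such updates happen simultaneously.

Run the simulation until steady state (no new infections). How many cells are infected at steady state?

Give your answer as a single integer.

Answer: 28

Derivation:
Step 0 (initial): 3 infected
Step 1: +8 new -> 11 infected
Step 2: +11 new -> 22 infected
Step 3: +6 new -> 28 infected
Step 4: +0 new -> 28 infected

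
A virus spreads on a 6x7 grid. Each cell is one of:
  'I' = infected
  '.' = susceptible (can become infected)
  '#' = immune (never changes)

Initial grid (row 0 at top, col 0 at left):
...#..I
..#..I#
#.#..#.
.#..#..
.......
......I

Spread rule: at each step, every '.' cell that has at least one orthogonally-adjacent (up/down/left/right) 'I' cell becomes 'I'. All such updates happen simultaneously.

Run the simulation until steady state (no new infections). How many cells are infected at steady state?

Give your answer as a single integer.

Answer: 28

Derivation:
Step 0 (initial): 3 infected
Step 1: +4 new -> 7 infected
Step 2: +6 new -> 13 infected
Step 3: +5 new -> 18 infected
Step 4: +3 new -> 21 infected
Step 5: +3 new -> 24 infected
Step 6: +2 new -> 26 infected
Step 7: +1 new -> 27 infected
Step 8: +1 new -> 28 infected
Step 9: +0 new -> 28 infected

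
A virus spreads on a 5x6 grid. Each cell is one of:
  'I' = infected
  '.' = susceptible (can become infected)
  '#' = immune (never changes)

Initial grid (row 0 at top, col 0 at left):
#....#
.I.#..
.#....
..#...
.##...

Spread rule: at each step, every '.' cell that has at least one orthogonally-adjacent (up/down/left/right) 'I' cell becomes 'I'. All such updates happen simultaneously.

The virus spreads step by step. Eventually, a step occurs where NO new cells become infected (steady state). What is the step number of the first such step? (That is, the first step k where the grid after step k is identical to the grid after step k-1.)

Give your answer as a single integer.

Answer: 8

Derivation:
Step 0 (initial): 1 infected
Step 1: +3 new -> 4 infected
Step 2: +3 new -> 7 infected
Step 3: +3 new -> 10 infected
Step 4: +5 new -> 15 infected
Step 5: +4 new -> 19 infected
Step 6: +3 new -> 22 infected
Step 7: +1 new -> 23 infected
Step 8: +0 new -> 23 infected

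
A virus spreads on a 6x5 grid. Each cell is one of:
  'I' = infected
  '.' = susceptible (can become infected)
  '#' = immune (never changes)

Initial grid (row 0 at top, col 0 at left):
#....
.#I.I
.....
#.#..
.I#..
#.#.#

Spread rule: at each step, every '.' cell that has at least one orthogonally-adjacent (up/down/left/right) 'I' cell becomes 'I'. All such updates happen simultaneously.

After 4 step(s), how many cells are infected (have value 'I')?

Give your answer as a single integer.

Step 0 (initial): 3 infected
Step 1: +8 new -> 11 infected
Step 2: +5 new -> 16 infected
Step 3: +3 new -> 19 infected
Step 4: +2 new -> 21 infected

Answer: 21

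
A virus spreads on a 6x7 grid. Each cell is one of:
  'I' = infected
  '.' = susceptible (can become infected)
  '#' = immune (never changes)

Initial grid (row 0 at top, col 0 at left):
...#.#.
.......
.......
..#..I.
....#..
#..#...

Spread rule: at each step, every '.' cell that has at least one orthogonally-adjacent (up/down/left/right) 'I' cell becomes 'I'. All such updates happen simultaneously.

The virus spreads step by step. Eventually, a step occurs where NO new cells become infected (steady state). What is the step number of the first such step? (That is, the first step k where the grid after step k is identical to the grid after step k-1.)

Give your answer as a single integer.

Step 0 (initial): 1 infected
Step 1: +4 new -> 5 infected
Step 2: +6 new -> 11 infected
Step 3: +6 new -> 17 infected
Step 4: +5 new -> 22 infected
Step 5: +4 new -> 26 infected
Step 6: +6 new -> 32 infected
Step 7: +3 new -> 35 infected
Step 8: +1 new -> 36 infected
Step 9: +0 new -> 36 infected

Answer: 9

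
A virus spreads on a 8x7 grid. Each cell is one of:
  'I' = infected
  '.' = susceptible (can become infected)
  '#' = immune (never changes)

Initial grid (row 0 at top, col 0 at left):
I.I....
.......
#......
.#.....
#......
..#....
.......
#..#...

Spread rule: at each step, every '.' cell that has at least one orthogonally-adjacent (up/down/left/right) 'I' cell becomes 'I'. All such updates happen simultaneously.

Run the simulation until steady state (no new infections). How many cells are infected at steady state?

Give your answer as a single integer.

Answer: 49

Derivation:
Step 0 (initial): 2 infected
Step 1: +4 new -> 6 infected
Step 2: +4 new -> 10 infected
Step 3: +5 new -> 15 infected
Step 4: +5 new -> 20 infected
Step 5: +5 new -> 25 infected
Step 6: +5 new -> 30 infected
Step 7: +6 new -> 36 infected
Step 8: +6 new -> 42 infected
Step 9: +4 new -> 46 infected
Step 10: +2 new -> 48 infected
Step 11: +1 new -> 49 infected
Step 12: +0 new -> 49 infected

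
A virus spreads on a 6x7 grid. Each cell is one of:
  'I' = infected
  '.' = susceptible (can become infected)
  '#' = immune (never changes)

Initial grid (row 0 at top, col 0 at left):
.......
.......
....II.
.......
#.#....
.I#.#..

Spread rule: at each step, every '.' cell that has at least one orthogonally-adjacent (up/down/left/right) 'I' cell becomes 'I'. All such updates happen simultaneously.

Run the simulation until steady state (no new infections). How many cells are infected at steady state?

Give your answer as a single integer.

Answer: 38

Derivation:
Step 0 (initial): 3 infected
Step 1: +8 new -> 11 infected
Step 2: +10 new -> 21 infected
Step 3: +9 new -> 30 infected
Step 4: +5 new -> 35 infected
Step 5: +2 new -> 37 infected
Step 6: +1 new -> 38 infected
Step 7: +0 new -> 38 infected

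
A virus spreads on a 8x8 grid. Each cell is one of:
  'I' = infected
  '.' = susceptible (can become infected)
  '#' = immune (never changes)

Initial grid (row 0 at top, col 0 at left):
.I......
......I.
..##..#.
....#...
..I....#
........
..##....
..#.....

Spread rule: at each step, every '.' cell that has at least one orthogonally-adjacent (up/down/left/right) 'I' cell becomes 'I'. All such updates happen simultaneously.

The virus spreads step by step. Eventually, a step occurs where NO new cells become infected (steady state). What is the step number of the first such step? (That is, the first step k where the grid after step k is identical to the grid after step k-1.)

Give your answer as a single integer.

Step 0 (initial): 3 infected
Step 1: +10 new -> 13 infected
Step 2: +15 new -> 28 infected
Step 3: +11 new -> 39 infected
Step 4: +6 new -> 45 infected
Step 5: +4 new -> 49 infected
Step 6: +4 new -> 53 infected
Step 7: +2 new -> 55 infected
Step 8: +1 new -> 56 infected
Step 9: +0 new -> 56 infected

Answer: 9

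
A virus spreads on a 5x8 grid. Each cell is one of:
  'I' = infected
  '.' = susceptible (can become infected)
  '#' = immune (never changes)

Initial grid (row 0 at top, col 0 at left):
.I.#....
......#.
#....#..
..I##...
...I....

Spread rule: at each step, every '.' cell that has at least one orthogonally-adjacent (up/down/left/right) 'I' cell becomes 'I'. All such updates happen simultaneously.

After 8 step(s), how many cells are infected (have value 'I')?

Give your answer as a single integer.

Answer: 34

Derivation:
Step 0 (initial): 3 infected
Step 1: +7 new -> 10 infected
Step 2: +7 new -> 17 infected
Step 3: +5 new -> 22 infected
Step 4: +3 new -> 25 infected
Step 5: +4 new -> 29 infected
Step 6: +2 new -> 31 infected
Step 7: +2 new -> 33 infected
Step 8: +1 new -> 34 infected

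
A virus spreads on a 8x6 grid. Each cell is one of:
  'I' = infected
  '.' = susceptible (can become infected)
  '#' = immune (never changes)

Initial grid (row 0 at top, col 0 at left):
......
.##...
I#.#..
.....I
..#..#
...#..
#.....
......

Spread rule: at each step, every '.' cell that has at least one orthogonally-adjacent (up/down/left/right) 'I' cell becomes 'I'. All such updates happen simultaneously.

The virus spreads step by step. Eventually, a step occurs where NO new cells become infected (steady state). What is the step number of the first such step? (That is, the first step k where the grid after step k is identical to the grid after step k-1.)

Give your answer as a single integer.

Step 0 (initial): 2 infected
Step 1: +4 new -> 6 infected
Step 2: +7 new -> 13 infected
Step 3: +8 new -> 21 infected
Step 4: +7 new -> 28 infected
Step 5: +6 new -> 34 infected
Step 6: +4 new -> 38 infected
Step 7: +2 new -> 40 infected
Step 8: +0 new -> 40 infected

Answer: 8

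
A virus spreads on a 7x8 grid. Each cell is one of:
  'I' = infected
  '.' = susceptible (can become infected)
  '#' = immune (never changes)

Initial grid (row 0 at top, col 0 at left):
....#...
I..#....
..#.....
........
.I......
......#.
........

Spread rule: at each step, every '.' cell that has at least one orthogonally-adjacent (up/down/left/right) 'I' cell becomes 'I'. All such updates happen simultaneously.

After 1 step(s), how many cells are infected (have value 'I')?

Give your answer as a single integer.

Answer: 9

Derivation:
Step 0 (initial): 2 infected
Step 1: +7 new -> 9 infected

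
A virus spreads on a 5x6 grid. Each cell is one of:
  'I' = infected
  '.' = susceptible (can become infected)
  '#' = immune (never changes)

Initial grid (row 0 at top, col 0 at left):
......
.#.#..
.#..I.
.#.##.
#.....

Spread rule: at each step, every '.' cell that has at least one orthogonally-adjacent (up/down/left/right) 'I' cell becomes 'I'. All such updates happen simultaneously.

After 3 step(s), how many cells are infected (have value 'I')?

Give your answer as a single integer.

Answer: 13

Derivation:
Step 0 (initial): 1 infected
Step 1: +3 new -> 4 infected
Step 2: +4 new -> 8 infected
Step 3: +5 new -> 13 infected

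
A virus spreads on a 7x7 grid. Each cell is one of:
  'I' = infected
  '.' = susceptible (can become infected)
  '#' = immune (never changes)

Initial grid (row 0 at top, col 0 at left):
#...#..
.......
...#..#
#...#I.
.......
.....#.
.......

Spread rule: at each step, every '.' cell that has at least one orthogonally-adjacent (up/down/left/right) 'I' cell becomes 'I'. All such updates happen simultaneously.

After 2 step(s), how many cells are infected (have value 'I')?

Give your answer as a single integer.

Step 0 (initial): 1 infected
Step 1: +3 new -> 4 infected
Step 2: +4 new -> 8 infected

Answer: 8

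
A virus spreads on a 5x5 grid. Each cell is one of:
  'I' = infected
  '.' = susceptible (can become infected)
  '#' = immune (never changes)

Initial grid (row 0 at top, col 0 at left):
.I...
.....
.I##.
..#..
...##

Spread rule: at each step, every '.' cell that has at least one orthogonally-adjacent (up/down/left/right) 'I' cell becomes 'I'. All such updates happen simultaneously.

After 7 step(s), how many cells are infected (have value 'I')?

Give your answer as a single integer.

Step 0 (initial): 2 infected
Step 1: +5 new -> 7 infected
Step 2: +5 new -> 12 infected
Step 3: +4 new -> 16 infected
Step 4: +1 new -> 17 infected
Step 5: +1 new -> 18 infected
Step 6: +1 new -> 19 infected
Step 7: +1 new -> 20 infected

Answer: 20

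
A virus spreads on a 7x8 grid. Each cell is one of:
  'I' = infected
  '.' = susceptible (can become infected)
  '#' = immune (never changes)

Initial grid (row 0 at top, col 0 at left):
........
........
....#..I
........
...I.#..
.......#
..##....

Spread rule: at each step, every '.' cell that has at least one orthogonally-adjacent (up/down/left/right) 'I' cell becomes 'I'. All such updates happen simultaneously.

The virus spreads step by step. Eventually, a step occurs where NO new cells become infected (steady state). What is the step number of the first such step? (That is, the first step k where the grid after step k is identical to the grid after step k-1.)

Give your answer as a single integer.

Step 0 (initial): 2 infected
Step 1: +7 new -> 9 infected
Step 2: +11 new -> 20 infected
Step 3: +11 new -> 31 infected
Step 4: +10 new -> 41 infected
Step 5: +6 new -> 47 infected
Step 6: +3 new -> 50 infected
Step 7: +1 new -> 51 infected
Step 8: +0 new -> 51 infected

Answer: 8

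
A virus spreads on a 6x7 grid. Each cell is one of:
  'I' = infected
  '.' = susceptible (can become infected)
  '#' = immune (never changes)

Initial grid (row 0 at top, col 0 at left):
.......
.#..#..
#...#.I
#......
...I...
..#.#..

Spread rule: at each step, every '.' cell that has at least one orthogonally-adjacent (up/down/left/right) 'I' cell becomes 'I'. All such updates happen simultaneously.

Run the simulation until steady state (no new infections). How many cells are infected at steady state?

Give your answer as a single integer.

Answer: 35

Derivation:
Step 0 (initial): 2 infected
Step 1: +7 new -> 9 infected
Step 2: +9 new -> 18 infected
Step 3: +8 new -> 26 infected
Step 4: +5 new -> 31 infected
Step 5: +1 new -> 32 infected
Step 6: +1 new -> 33 infected
Step 7: +1 new -> 34 infected
Step 8: +1 new -> 35 infected
Step 9: +0 new -> 35 infected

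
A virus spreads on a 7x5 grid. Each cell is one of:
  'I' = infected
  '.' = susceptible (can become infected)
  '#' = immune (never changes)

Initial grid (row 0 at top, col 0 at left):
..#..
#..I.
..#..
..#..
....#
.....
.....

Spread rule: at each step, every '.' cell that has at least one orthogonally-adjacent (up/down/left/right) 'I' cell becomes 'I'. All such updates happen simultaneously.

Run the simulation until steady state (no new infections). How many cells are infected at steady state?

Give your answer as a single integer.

Answer: 30

Derivation:
Step 0 (initial): 1 infected
Step 1: +4 new -> 5 infected
Step 2: +4 new -> 9 infected
Step 3: +4 new -> 13 infected
Step 4: +5 new -> 18 infected
Step 5: +5 new -> 23 infected
Step 6: +4 new -> 27 infected
Step 7: +2 new -> 29 infected
Step 8: +1 new -> 30 infected
Step 9: +0 new -> 30 infected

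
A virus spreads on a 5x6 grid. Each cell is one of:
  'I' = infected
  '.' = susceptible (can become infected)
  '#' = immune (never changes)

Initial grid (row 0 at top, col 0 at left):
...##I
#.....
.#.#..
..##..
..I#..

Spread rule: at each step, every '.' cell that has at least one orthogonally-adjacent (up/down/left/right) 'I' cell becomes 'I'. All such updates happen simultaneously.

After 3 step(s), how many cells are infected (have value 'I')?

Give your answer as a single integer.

Answer: 12

Derivation:
Step 0 (initial): 2 infected
Step 1: +2 new -> 4 infected
Step 2: +4 new -> 8 infected
Step 3: +4 new -> 12 infected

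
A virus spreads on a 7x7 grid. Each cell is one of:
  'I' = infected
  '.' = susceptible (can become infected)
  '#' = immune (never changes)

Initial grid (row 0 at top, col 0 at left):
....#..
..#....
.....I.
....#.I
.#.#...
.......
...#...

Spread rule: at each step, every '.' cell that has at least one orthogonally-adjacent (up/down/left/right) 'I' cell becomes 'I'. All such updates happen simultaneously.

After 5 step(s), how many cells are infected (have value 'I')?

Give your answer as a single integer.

Step 0 (initial): 2 infected
Step 1: +5 new -> 7 infected
Step 2: +6 new -> 13 infected
Step 3: +7 new -> 20 infected
Step 4: +5 new -> 25 infected
Step 5: +7 new -> 32 infected

Answer: 32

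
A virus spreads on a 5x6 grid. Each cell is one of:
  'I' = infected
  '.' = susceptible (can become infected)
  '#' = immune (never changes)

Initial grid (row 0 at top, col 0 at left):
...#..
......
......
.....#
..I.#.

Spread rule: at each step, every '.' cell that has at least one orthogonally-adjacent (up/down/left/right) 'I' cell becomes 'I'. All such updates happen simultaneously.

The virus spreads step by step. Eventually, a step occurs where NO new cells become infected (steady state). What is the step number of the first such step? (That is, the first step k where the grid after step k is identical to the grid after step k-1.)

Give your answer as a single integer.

Step 0 (initial): 1 infected
Step 1: +3 new -> 4 infected
Step 2: +4 new -> 8 infected
Step 3: +5 new -> 13 infected
Step 4: +5 new -> 18 infected
Step 5: +4 new -> 22 infected
Step 6: +3 new -> 25 infected
Step 7: +1 new -> 26 infected
Step 8: +0 new -> 26 infected

Answer: 8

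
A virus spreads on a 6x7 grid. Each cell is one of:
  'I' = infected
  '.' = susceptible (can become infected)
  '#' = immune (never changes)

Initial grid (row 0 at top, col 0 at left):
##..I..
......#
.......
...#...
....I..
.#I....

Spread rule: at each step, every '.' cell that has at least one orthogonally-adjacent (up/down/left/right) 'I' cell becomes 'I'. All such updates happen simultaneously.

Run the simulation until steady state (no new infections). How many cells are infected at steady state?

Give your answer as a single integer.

Step 0 (initial): 3 infected
Step 1: +9 new -> 12 infected
Step 2: +10 new -> 22 infected
Step 3: +8 new -> 30 infected
Step 4: +5 new -> 35 infected
Step 5: +2 new -> 37 infected
Step 6: +0 new -> 37 infected

Answer: 37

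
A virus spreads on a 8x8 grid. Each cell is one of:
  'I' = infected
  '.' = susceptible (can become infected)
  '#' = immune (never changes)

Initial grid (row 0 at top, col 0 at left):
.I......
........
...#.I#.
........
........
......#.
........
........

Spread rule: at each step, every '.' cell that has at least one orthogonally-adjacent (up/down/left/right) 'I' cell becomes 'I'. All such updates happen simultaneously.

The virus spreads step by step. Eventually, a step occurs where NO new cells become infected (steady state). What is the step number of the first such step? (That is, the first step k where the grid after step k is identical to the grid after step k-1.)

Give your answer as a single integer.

Step 0 (initial): 2 infected
Step 1: +6 new -> 8 infected
Step 2: +10 new -> 18 infected
Step 3: +12 new -> 30 infected
Step 4: +9 new -> 39 infected
Step 5: +8 new -> 47 infected
Step 6: +7 new -> 54 infected
Step 7: +5 new -> 59 infected
Step 8: +2 new -> 61 infected
Step 9: +0 new -> 61 infected

Answer: 9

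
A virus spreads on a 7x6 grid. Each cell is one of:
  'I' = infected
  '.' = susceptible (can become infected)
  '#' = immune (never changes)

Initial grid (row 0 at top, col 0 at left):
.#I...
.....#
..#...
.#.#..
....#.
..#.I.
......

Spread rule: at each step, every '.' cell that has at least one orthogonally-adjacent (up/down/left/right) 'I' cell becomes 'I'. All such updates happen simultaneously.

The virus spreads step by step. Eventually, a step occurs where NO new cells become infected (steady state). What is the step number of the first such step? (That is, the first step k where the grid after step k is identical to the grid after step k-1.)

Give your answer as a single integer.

Answer: 7

Derivation:
Step 0 (initial): 2 infected
Step 1: +5 new -> 7 infected
Step 2: +7 new -> 14 infected
Step 3: +8 new -> 22 infected
Step 4: +8 new -> 30 infected
Step 5: +4 new -> 34 infected
Step 6: +1 new -> 35 infected
Step 7: +0 new -> 35 infected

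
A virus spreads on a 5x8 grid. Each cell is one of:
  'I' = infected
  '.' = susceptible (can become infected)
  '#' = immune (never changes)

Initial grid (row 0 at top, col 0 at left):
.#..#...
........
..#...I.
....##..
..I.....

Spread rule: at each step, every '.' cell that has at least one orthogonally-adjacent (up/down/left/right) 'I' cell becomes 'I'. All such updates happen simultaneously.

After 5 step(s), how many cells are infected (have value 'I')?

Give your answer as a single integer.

Answer: 33

Derivation:
Step 0 (initial): 2 infected
Step 1: +7 new -> 9 infected
Step 2: +10 new -> 19 infected
Step 3: +8 new -> 27 infected
Step 4: +3 new -> 30 infected
Step 5: +3 new -> 33 infected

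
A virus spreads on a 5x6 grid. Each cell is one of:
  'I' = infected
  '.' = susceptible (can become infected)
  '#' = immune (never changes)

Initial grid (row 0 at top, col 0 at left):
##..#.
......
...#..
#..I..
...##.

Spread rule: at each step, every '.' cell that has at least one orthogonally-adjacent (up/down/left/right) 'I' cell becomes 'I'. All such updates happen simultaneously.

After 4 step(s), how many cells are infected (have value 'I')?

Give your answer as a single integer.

Answer: 20

Derivation:
Step 0 (initial): 1 infected
Step 1: +2 new -> 3 infected
Step 2: +5 new -> 8 infected
Step 3: +6 new -> 14 infected
Step 4: +6 new -> 20 infected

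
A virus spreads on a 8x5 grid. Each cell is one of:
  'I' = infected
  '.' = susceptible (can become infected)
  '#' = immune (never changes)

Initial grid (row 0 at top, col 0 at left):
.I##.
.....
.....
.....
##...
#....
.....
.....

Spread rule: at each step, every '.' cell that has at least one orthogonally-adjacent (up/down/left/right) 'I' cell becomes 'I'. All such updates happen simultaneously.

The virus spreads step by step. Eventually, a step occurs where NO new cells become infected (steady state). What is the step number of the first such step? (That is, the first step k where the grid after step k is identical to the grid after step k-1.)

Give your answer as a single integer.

Answer: 11

Derivation:
Step 0 (initial): 1 infected
Step 1: +2 new -> 3 infected
Step 2: +3 new -> 6 infected
Step 3: +4 new -> 10 infected
Step 4: +4 new -> 14 infected
Step 5: +4 new -> 18 infected
Step 6: +3 new -> 21 infected
Step 7: +4 new -> 25 infected
Step 8: +4 new -> 29 infected
Step 9: +4 new -> 33 infected
Step 10: +2 new -> 35 infected
Step 11: +0 new -> 35 infected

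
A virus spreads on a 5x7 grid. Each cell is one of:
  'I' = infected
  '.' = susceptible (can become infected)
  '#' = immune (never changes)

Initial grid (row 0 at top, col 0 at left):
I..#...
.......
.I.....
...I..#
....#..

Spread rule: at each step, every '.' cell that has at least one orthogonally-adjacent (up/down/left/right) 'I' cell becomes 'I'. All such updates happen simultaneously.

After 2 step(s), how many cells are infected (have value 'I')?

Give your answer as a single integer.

Answer: 21

Derivation:
Step 0 (initial): 3 infected
Step 1: +10 new -> 13 infected
Step 2: +8 new -> 21 infected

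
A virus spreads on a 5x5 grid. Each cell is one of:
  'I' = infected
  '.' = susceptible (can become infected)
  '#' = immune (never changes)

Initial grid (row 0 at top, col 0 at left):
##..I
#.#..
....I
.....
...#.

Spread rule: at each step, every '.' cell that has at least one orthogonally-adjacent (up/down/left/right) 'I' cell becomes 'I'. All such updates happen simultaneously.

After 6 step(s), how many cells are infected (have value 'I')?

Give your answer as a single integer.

Step 0 (initial): 2 infected
Step 1: +4 new -> 6 infected
Step 2: +5 new -> 11 infected
Step 3: +2 new -> 13 infected
Step 4: +4 new -> 17 infected
Step 5: +2 new -> 19 infected
Step 6: +1 new -> 20 infected

Answer: 20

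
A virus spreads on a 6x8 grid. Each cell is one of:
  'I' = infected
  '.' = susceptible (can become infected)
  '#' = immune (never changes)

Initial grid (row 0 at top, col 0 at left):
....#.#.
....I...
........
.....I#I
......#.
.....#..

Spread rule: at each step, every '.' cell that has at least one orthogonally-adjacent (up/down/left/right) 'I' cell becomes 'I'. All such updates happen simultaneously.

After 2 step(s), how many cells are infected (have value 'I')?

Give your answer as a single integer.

Answer: 21

Derivation:
Step 0 (initial): 3 infected
Step 1: +8 new -> 11 infected
Step 2: +10 new -> 21 infected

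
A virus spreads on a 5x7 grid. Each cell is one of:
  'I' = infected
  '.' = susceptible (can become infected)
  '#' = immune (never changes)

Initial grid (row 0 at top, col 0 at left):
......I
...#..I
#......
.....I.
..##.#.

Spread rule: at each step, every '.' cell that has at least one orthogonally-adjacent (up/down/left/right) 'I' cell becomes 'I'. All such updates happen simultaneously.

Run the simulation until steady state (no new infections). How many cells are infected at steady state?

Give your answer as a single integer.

Step 0 (initial): 3 infected
Step 1: +6 new -> 9 infected
Step 2: +6 new -> 15 infected
Step 3: +3 new -> 18 infected
Step 4: +3 new -> 21 infected
Step 5: +5 new -> 26 infected
Step 6: +3 new -> 29 infected
Step 7: +1 new -> 30 infected
Step 8: +0 new -> 30 infected

Answer: 30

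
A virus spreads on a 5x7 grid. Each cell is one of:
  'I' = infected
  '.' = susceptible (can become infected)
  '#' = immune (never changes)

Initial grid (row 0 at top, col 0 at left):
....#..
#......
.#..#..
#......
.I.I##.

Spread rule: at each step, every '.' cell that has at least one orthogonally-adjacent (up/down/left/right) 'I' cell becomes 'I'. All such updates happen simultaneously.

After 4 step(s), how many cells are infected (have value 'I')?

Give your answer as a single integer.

Answer: 17

Derivation:
Step 0 (initial): 2 infected
Step 1: +4 new -> 6 infected
Step 2: +3 new -> 9 infected
Step 3: +3 new -> 12 infected
Step 4: +5 new -> 17 infected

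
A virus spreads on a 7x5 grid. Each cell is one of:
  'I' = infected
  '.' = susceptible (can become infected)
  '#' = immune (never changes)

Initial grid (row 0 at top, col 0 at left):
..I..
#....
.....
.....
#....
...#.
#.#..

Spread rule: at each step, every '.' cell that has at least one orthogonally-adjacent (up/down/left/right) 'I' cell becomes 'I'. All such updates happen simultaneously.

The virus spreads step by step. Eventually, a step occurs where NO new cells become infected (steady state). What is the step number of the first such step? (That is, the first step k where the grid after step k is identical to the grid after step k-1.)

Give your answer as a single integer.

Step 0 (initial): 1 infected
Step 1: +3 new -> 4 infected
Step 2: +5 new -> 9 infected
Step 3: +4 new -> 13 infected
Step 4: +5 new -> 18 infected
Step 5: +5 new -> 23 infected
Step 6: +2 new -> 25 infected
Step 7: +3 new -> 28 infected
Step 8: +1 new -> 29 infected
Step 9: +1 new -> 30 infected
Step 10: +0 new -> 30 infected

Answer: 10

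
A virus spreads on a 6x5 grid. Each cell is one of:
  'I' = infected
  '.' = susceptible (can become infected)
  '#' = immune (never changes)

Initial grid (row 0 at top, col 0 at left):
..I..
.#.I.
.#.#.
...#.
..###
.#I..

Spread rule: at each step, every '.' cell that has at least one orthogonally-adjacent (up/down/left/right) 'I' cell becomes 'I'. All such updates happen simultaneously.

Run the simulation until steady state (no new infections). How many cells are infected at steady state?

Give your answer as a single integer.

Answer: 22

Derivation:
Step 0 (initial): 3 infected
Step 1: +5 new -> 8 infected
Step 2: +5 new -> 13 infected
Step 3: +3 new -> 16 infected
Step 4: +2 new -> 18 infected
Step 5: +2 new -> 20 infected
Step 6: +1 new -> 21 infected
Step 7: +1 new -> 22 infected
Step 8: +0 new -> 22 infected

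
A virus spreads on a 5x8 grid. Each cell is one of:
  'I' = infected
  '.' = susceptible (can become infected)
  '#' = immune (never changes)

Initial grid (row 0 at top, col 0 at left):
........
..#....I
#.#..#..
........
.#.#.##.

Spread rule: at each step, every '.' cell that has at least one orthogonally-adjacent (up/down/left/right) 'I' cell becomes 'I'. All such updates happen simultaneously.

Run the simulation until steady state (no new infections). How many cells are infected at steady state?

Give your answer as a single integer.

Answer: 32

Derivation:
Step 0 (initial): 1 infected
Step 1: +3 new -> 4 infected
Step 2: +4 new -> 8 infected
Step 3: +4 new -> 12 infected
Step 4: +4 new -> 16 infected
Step 5: +3 new -> 19 infected
Step 6: +3 new -> 22 infected
Step 7: +2 new -> 24 infected
Step 8: +4 new -> 28 infected
Step 9: +3 new -> 31 infected
Step 10: +1 new -> 32 infected
Step 11: +0 new -> 32 infected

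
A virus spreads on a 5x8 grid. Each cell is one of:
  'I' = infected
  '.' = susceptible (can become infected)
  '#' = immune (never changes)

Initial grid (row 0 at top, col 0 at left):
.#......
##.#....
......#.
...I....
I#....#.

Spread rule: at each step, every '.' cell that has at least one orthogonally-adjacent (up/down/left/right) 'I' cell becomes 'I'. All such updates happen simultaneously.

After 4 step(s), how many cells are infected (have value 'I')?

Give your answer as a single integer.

Answer: 24

Derivation:
Step 0 (initial): 2 infected
Step 1: +5 new -> 7 infected
Step 2: +7 new -> 14 infected
Step 3: +6 new -> 20 infected
Step 4: +4 new -> 24 infected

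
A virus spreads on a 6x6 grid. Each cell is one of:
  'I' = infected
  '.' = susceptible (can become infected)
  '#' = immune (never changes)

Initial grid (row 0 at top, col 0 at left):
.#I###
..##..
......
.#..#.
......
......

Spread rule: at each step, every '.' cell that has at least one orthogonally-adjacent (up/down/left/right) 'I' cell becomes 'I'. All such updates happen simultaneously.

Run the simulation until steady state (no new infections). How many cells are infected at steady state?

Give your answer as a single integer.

Step 0 (initial): 1 infected
Step 1: +0 new -> 1 infected

Answer: 1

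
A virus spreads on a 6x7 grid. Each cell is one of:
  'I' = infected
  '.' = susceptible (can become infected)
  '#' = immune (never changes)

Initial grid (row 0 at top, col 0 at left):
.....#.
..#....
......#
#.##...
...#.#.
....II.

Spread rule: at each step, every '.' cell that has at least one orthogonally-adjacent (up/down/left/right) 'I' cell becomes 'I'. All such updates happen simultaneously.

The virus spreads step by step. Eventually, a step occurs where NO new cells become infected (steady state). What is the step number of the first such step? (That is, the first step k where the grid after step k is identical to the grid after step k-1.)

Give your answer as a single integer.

Answer: 10

Derivation:
Step 0 (initial): 2 infected
Step 1: +3 new -> 5 infected
Step 2: +3 new -> 8 infected
Step 3: +5 new -> 13 infected
Step 4: +5 new -> 18 infected
Step 5: +6 new -> 24 infected
Step 6: +3 new -> 27 infected
Step 7: +4 new -> 31 infected
Step 8: +2 new -> 33 infected
Step 9: +1 new -> 34 infected
Step 10: +0 new -> 34 infected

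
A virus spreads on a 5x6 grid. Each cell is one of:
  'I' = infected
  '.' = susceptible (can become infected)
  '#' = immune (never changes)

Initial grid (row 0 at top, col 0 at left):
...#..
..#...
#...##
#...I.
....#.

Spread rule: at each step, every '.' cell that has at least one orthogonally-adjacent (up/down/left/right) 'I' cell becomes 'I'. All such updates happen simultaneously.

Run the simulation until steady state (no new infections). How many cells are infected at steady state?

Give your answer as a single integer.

Step 0 (initial): 1 infected
Step 1: +2 new -> 3 infected
Step 2: +4 new -> 7 infected
Step 3: +4 new -> 11 infected
Step 4: +3 new -> 14 infected
Step 5: +4 new -> 18 infected
Step 6: +3 new -> 21 infected
Step 7: +2 new -> 23 infected
Step 8: +0 new -> 23 infected

Answer: 23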